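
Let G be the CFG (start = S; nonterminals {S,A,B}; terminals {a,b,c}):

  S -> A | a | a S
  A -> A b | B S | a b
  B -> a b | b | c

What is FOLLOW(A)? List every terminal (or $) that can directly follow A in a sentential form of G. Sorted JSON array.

FIRST sets, iterate to fixpoint:
iter 1:
  A via A→a b: +{a}
  B via B→a b: +{a}
  B via B→b: +{b}
  B via B→c: +{c}
  S via S→A: +{a}
  FIRST[S]={a}  FIRST[A]={a}  FIRST[B]={a,b,c}
iter 2:
  A via A→B S: +{b,c}
  S via S→A: +{b,c}
  FIRST[S]={a,b,c}  FIRST[A]={a,b,c}  FIRST[B]={a,b,c}
iter 3: done
  FIRST[S]={a,b,c}  FIRST[A]={a,b,c}  FIRST[B]={a,b,c}

FOLLOW iteration:
initialize: $ ∈ FOLLOW(S)
[1]
  A→A b: FOLLOW(A) ⊇ FIRST(b) = {b}; new: +{b}
  A→B S: FOLLOW(B) ⊇ FIRST(S) = {a,b,c}; new: +{a,b,c}
  A→B S: FOLLOW(S) ⊇ FOLLOW(A) ⊇ {b}; new: +{b}
  S→A: FOLLOW(A) ⊇ FOLLOW(S) ⊇ {$,b}; new: +{$}
  FOLLOW(S)={$,b}  FOLLOW(A)={$,b}  FOLLOW(B)={a,b,c}
[2] (no change)
  FOLLOW(S)={$,b}  FOLLOW(A)={$,b}  FOLLOW(B)={a,b,c}

FOLLOW(A) = ["$", "b"]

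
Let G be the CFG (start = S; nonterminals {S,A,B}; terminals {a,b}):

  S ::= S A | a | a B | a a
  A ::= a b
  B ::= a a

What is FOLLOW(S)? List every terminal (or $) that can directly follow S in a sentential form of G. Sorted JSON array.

FIRST iteration:
round 1:
  A via A→a b: +{a}
  B via B→a a: +{a}
  S via S→a: +{a}
  FIRST[S]={a}  FIRST[A]={a}  FIRST[B]={a}
round 2: — fixpoint
  FIRST[S]={a}  FIRST[A]={a}  FIRST[B]={a}

Compute FOLLOW by fixpoint:
seed FOLLOW(S) with $
round 1:
  S→S A: FOLLOW(S) ⊇ FIRST(A) = {a}; new: +{a}
  S→S A: FOLLOW(A) ⊇ FOLLOW(S) ⊇ {$,a}; new: +{$,a}
  S→a B: FOLLOW(B) ⊇ FOLLOW(S) ⊇ {$,a}; new: +{$,a}
  S: {$,a}  A: {$,a}  B: {$,a}
round 2: (no change)
  S: {$,a}  A: {$,a}  B: {$,a}

FOLLOW(S) = ["$", "a"]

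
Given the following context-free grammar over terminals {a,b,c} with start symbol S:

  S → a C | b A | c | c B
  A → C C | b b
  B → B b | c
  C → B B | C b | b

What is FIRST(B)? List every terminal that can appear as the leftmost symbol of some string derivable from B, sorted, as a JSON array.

FIRST sets, iterate to fixpoint:
pass 1:
  A via A→b b: +{b}
  B via B→c: +{c}
  C via C→B B: +{c}
  C via C→b: +{b}
  S via S→a C: +{a}
  S via S→b A: +{b}
  S via S→c: +{c}
  FIRST(S)={a,b,c}  FIRST(A)={b}  FIRST(B)={c}  FIRST(C)={b,c}
pass 2:
  A via A→C C: +{c}
  FIRST(S)={a,b,c}  FIRST(A)={b,c}  FIRST(B)={c}  FIRST(C)={b,c}
pass 3: (stable)
  FIRST(S)={a,b,c}  FIRST(A)={b,c}  FIRST(B)={c}  FIRST(C)={b,c}

FIRST(B) = ["c"]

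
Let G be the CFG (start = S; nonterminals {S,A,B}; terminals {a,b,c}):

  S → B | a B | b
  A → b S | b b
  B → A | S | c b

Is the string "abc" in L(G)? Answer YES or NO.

CNF form of G:
  S -> T0 S | T0 T0 | T1 B | T2 T0 | b
  A -> T0 S | T0 T0
  B -> T0 S | T0 T0 | T1 B | T2 T0 | b
  T0 -> b
  T1 -> a
  T2 -> c

CYK fill:
  [0..0]={T1}  "a"  orig:{}
  [1..1]={B,S,T0}  "b"  orig:{B,S}
  [2..2]={T2}  "c"  orig:{}
  [0..1]={B,S}  "ab"
  [1..2]=∅  "bc"
  [0..2]=∅  "abc"

S ∉ T[0,2] ⇒ NO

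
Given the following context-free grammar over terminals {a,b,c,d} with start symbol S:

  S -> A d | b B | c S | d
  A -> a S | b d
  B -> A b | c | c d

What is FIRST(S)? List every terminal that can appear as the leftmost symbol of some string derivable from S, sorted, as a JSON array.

Compute FIRST by fixpoint:
pass 1:
  A via A→a S: +{a}
  A via A→b d: +{b}
  B via B→A b: +{a,b}
  B via B→c: +{c}
  S via S→A d: +{a,b}
  S via S→c S: +{c}
  S via S→d: +{d}
  FIRST(S)={a,b,c,d}  FIRST(A)={a,b}  FIRST(B)={a,b,c}
pass 2: (no change)
  FIRST(S)={a,b,c,d}  FIRST(A)={a,b}  FIRST(B)={a,b,c}

FIRST(S) = ["a", "b", "c", "d"]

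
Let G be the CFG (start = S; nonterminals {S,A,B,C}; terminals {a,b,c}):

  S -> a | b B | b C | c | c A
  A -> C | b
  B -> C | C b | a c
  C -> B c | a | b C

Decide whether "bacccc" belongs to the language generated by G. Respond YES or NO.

Convert to CNF:
  S -> T0 A | T1 B | T1 C | a | c
  A -> B T0 | T1 C | a | b
  B -> B T0 | C T1 | T1 C | T2 T0 | a
  C -> B T0 | T1 C | a
  T0 -> c
  T1 -> b
  T2 -> a

CYK fill:
  [0..0]={A,T1}  "b"  orig:{A}
  [1..1]={A,B,C,S,T2}  "a"  orig:{A,B,C,S}
  [2..2]={S,T0}  "c"  orig:{S}
  [3..3]={S,T0}  "c"  orig:{S}
  [4..4]={S,T0}  "c"  orig:{S}
  [5..5]={S,T0}  "c"  orig:{S}
  [0..1]={A,B,C,S}  "ba"
  [1..2]={A,B,C}  "ac"
  [2..3]=∅  "cc"
  [3..4]=∅  "cc"
  [4..5]=∅  "cc"
  [0..2]={A,B,C,S}  "bac"
  [1..3]={A,B,C}  "acc"
  [2..4]=∅  "ccc"
  [3..5]=∅  "ccc"
  [0..3]={A,B,C,S}  "bacc"
  [1..4]={A,B,C}  "accc"
  [2..5]=∅  "cccc"
  [0..4]={A,B,C,S}  "baccc"
  [1..5]={A,B,C}  "acccc"
  [0..5]={A,B,C,S}  "bacccc"

S ∈ T[0,5] ⇒ YES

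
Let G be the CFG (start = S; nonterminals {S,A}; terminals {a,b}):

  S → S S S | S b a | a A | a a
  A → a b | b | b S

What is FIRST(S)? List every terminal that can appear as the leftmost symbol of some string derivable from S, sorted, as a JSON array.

Compute FIRST by fixpoint:
iter 1:
  A via A→a b: +{a}
  A via A→b: +{b}
  S via S→a A: +{a}
  FIRST[S]={a}  FIRST[A]={a,b}
iter 2: (stable)
  FIRST[S]={a}  FIRST[A]={a,b}

FIRST(S) = ["a"]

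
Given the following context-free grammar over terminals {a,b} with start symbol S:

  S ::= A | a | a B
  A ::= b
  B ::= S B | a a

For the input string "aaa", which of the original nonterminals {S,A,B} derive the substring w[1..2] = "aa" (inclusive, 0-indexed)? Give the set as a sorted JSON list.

Convert to CNF:
  S -> T0 B | a | b
  A -> b
  B -> S B | T0 T0
  T0 -> a

CYK table (by increasing span) — only the sub-triangle for w[1..2]:
  cell(1,1) a: {S,T0}  orig:{S}
  cell(2,2) a: {S,T0}  orig:{S}
  cell(1,2) aa: {B}

Original NTs in T[1,2] deriving "aa": ["B"]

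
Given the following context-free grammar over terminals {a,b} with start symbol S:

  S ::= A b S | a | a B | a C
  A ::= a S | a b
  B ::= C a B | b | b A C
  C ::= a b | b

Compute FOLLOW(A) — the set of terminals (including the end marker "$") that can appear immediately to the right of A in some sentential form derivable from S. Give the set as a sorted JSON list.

FIRST sets, iterate to fixpoint:
pass 1:
  A via A→a S: +{a}
  B via B→b: +{b}
  C via C→a b: +{a}
  C via C→b: +{b}
  S via S→A b S: +{a}
  FIRST[S]={a}  FIRST[A]={a}  FIRST[B]={b}  FIRST[C]={a,b}
pass 2:
  B via B→C a B: +{a}
  FIRST[S]={a}  FIRST[A]={a}  FIRST[B]={a,b}  FIRST[C]={a,b}
pass 3: (no change)
  FIRST[S]={a}  FIRST[A]={a}  FIRST[B]={a,b}  FIRST[C]={a,b}

Compute FOLLOW by fixpoint:
seed FOLLOW(S) with $
iter 1:
  B→C a B: FOLLOW(C) ⊇ FIRST(a) = {a}; new: +{a}
  B→b A C: FOLLOW(A) ⊇ FIRST(C) = {a,b}; new: +{a,b}
  S→a B: FOLLOW(B) ⊇ FOLLOW(S) ⊇ {$}; new: +{$}
  S→a C: FOLLOW(C) ⊇ FOLLOW(S) ⊇ {$}; new: +{$}
  FOLLOW[S]={$}  FOLLOW[A]={a,b}  FOLLOW[B]={$}  FOLLOW[C]={$,a}
iter 2:
  A→a S: FOLLOW(S) ⊇ FOLLOW(A) ⊇ {a,b}; new: +{a,b}
  S→a B: FOLLOW(B) ⊇ FOLLOW(S) ⊇ {$,a,b}; new: +{a,b}
  S→a C: FOLLOW(C) ⊇ FOLLOW(S) ⊇ {$,a,b}; new: +{b}
  FOLLOW[S]={$,a,b}  FOLLOW[A]={a,b}  FOLLOW[B]={$,a,b}  FOLLOW[C]={$,a,b}
iter 3: (stable)
  FOLLOW[S]={$,a,b}  FOLLOW[A]={a,b}  FOLLOW[B]={$,a,b}  FOLLOW[C]={$,a,b}

FOLLOW(A) = ["a", "b"]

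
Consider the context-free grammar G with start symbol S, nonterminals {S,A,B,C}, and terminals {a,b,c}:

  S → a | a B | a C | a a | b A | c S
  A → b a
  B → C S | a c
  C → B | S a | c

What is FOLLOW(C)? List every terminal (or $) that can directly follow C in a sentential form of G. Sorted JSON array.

Compute FIRST by fixpoint:
[1]
  A via A→b a: +{b}
  B via B→a c: +{a}
  C via C→B: +{a}
  C via C→c: +{c}
  S via S→a: +{a}
  S via S→b A: +{b}
  S via S→c S: +{c}
  FIRST[S]={a,b,c}  FIRST[A]={b}  FIRST[B]={a}  FIRST[C]={a,c}
[2]
  B via B→C S: +{c}
  C via C→S a: +{b}
  FIRST[S]={a,b,c}  FIRST[A]={b}  FIRST[B]={a,c}  FIRST[C]={a,b,c}
[3]
  B via B→C S: +{b}
  FIRST[S]={a,b,c}  FIRST[A]={b}  FIRST[B]={a,b,c}  FIRST[C]={a,b,c}
[4] — fixpoint
  FIRST[S]={a,b,c}  FIRST[A]={b}  FIRST[B]={a,b,c}  FIRST[C]={a,b,c}

Compute FOLLOW by fixpoint:
FOLLOW(S) := {$}
pass 1:
  B→C S: FOLLOW(C) ⊇ FIRST(S) = {a,b,c}; new: +{a,b,c}
  C→B: FOLLOW(B) ⊇ FOLLOW(C) ⊇ {a,b,c}; new: +{a,b,c}
  C→S a: FOLLOW(S) ⊇ FIRST(a) = {a}; new: +{a}
  S→a B: FOLLOW(B) ⊇ FOLLOW(S) ⊇ {$,a}; new: +{$}
  S→a C: FOLLOW(C) ⊇ FOLLOW(S) ⊇ {$,a}; new: +{$}
  S→b A: FOLLOW(A) ⊇ FOLLOW(S) ⊇ {$,a}; new: +{$,a}
  S: {$,a}  A: {$,a}  B: {$,a,b,c}  C: {$,a,b,c}
pass 2:
  B→C S: FOLLOW(S) ⊇ FOLLOW(B) ⊇ {$,a,b,c}; new: +{b,c}
  S→b A: FOLLOW(A) ⊇ FOLLOW(S) ⊇ {$,a,b,c}; new: +{b,c}
  S: {$,a,b,c}  A: {$,a,b,c}  B: {$,a,b,c}  C: {$,a,b,c}
pass 3: (stable)
  S: {$,a,b,c}  A: {$,a,b,c}  B: {$,a,b,c}  C: {$,a,b,c}

FOLLOW(C) = ["$", "a", "b", "c"]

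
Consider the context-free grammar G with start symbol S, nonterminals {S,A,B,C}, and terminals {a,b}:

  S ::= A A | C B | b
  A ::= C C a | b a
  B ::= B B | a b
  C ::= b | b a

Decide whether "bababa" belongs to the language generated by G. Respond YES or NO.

CNF form of G:
  S -> A A | C B | b
  A -> C X2 | T1 T0
  B -> B B | T0 T1
  C -> T1 T0 | b
  T0 -> a
  T1 -> b
  X2 -> C T0

Fill CYK table bottom-up:
  cell(0,0) b: {C,S,T1}  orig:{C,S}
  cell(1,1) a: {T0}  orig:{}
  cell(2,2) b: {C,S,T1}  orig:{C,S}
  cell(3,3) a: {T0}  orig:{}
  cell(4,4) b: {C,S,T1}  orig:{C,S}
  cell(5,5) a: {T0}  orig:{}
  cell(0,1) ba: {A,C,X2}  orig:{A,C}
  cell(1,2) ab: {B}
  cell(2,3) ba: {A,C,X2}  orig:{A,C}
  cell(3,4) ab: {B}
  cell(4,5) ba: {A,C,X2}  orig:{A,C}
  cell(0,2) bab: {S}
  cell(1,3) aba: ∅
  cell(2,4) bab: {S}
  cell(3,5) aba: ∅
  cell(0,3) baba: {A,S}
  cell(1,4) abab: {B}
  cell(2,5) baba: {A,S}
  cell(0,4) babab: {S}
  cell(1,5) ababa: ∅
  cell(0,5) bababa: {S}

S ∈ T[0,5] ⇒ YES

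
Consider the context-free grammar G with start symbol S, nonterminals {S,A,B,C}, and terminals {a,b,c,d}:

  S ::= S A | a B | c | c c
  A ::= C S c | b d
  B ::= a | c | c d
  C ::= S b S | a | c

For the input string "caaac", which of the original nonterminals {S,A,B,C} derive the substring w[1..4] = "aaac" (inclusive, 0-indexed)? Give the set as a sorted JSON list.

CNF form of G:
  S -> S A | T0 T0 | T3 B | c
  A -> C X4 | T1 T2
  B -> T0 T2 | a | c
  C -> S X5 | a | c
  T0 -> c
  T1 -> b
  T2 -> d
  T3 -> a
  X4 -> S T0
  X5 -> T1 S

CYK table (by increasing span) (cells [i..j] with 1 ≤ i ≤ j ≤ 4 only):
  T[1,1] 'a' = {B,C,T3}  orig:{B,C}
  T[2,2] 'a' = {B,C,T3}  orig:{B,C}
  T[3,3] 'a' = {B,C,T3}  orig:{B,C}
  T[4,4] 'c' = {B,C,S,T0}  orig:{B,C,S}
  T[1,2] 'aa' = {S}
  T[2,3] 'aa' = {S}
  T[3,4] 'ac' = {S}
  T[1,3] 'aaa' = ∅
  T[2,4] 'aac' = {X4}  orig:{}
  T[1,4] 'aaac' = {A}

Original NTs in T[1,4] deriving "aaac": ["A"]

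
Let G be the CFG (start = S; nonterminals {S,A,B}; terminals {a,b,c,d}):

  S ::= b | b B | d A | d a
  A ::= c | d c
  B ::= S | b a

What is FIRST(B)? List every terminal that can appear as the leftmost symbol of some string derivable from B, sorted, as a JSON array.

FIRST sets, iterate to fixpoint:
round 1:
  A via A→c: +{c}
  A via A→d c: +{d}
  B via B→b a: +{b}
  S via S→b: +{b}
  S via S→d A: +{d}
  S: {b,d}  A: {c,d}  B: {b}
round 2:
  B via B→S: +{d}
  S: {b,d}  A: {c,d}  B: {b,d}
round 3: (stable)
  S: {b,d}  A: {c,d}  B: {b,d}

FIRST(B) = ["b", "d"]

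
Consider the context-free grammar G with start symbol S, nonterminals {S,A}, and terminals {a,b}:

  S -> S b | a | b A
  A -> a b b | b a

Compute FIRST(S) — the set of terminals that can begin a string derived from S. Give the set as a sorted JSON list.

FIRST iteration:
iter 1:
  A via A→a b b: +{a}
  A via A→b a: +{b}
  S via S→a: +{a}
  S via S→b A: +{b}
  FIRST(S)={a,b}  FIRST(A)={a,b}
iter 2: (no change)
  FIRST(S)={a,b}  FIRST(A)={a,b}

FIRST(S) = ["a", "b"]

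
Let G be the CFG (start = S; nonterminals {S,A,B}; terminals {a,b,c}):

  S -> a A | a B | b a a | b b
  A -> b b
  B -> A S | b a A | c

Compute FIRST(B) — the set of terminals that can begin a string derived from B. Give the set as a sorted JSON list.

FIRST iteration:
iter 1:
  A via A→b b: +{b}
  B via B→A S: +{b}
  B via B→c: +{c}
  S via S→a A: +{a}
  S via S→b a a: +{b}
  S: {a,b}  A: {b}  B: {b,c}
iter 2: done
  S: {a,b}  A: {b}  B: {b,c}

FIRST(B) = ["b", "c"]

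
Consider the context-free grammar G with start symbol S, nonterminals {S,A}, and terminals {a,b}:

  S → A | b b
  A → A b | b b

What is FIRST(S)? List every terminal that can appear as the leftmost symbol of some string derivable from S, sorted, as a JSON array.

FIRST iteration:
round 1:
  A via A→b b: +{b}
  S via S→A: +{b}
  S: {b}  A: {b}
round 2: (no change)
  S: {b}  A: {b}

FIRST(S) = ["b"]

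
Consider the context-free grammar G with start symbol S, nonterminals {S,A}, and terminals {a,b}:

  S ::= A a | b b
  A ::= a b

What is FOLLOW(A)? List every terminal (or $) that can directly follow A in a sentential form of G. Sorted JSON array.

FIRST sets, iterate to fixpoint:
[1]
  A via A→a b: +{a}
  S via S→A a: +{a}
  S via S→b b: +{b}
  FIRST[S]={a,b}  FIRST[A]={a}
[2] (no change)
  FIRST[S]={a,b}  FIRST[A]={a}

Compute FOLLOW by fixpoint:
seed FOLLOW(S) with $
[1]
  S→A a: FOLLOW(A) ⊇ FIRST(a) = {a}; new: +{a}
  FOLLOW(S)={$}  FOLLOW(A)={a}
[2] — fixpoint
  FOLLOW(S)={$}  FOLLOW(A)={a}

FOLLOW(A) = ["a"]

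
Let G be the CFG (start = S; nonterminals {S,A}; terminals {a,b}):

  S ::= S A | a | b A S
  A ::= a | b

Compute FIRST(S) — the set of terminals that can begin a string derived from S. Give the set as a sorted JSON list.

Compute FIRST by fixpoint:
iter 1:
  A via A→a: +{a}
  A via A→b: +{b}
  S via S→a: +{a}
  S via S→b A S: +{b}
  FIRST(S)={a,b}  FIRST(A)={a,b}
iter 2: done
  FIRST(S)={a,b}  FIRST(A)={a,b}

FIRST(S) = ["a", "b"]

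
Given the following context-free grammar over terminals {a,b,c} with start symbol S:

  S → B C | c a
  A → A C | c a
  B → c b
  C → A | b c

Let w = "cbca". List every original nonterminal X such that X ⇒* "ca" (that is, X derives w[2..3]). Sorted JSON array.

Convert to CNF:
  S -> B C | T0 T1
  A -> A C | T0 T1
  B -> T0 T2
  C -> A C | T0 T1 | T2 T0
  T0 -> c
  T1 -> a
  T2 -> b

Fill CYK table bottom-up — only the sub-triangle for w[2..3]:
  [2..2]={T0}  "c"  orig:{}
  [3..3]={T1}  "a"  orig:{}
  [2..3]={A,C,S}  "ca"

Original NTs in T[2,3] deriving "ca": ["A", "C", "S"]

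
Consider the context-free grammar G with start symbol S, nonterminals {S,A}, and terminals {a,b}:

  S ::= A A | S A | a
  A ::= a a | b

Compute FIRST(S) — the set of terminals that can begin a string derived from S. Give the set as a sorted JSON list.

Compute FIRST by fixpoint:
iter 1:
  A via A→a a: +{a}
  A via A→b: +{b}
  S via S→A A: +{a,b}
  FIRST[S]={a,b}  FIRST[A]={a,b}
iter 2: done
  FIRST[S]={a,b}  FIRST[A]={a,b}

FIRST(S) = ["a", "b"]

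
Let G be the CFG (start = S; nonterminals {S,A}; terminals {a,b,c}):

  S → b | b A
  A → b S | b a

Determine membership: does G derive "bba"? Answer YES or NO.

CNF form of G:
  S -> T0 A | b
  A -> T0 S | T0 T1
  T0 -> b
  T1 -> a

CYK table (by increasing span):
  T[0,0] 'b' = {S,T0}  orig:{S}
  T[1,1] 'b' = {S,T0}  orig:{S}
  T[2,2] 'a' = {T1}  orig:{}
  T[0,1] 'bb' = {A}
  T[1,2] 'ba' = {A}
  T[0,2] 'bba' = {S}

S ∈ T[0,2] ⇒ YES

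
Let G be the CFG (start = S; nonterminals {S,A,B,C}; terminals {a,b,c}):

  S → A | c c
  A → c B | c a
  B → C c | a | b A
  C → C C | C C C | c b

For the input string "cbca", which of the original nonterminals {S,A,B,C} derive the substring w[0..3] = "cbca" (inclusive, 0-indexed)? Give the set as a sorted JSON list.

Convert to CNF:
  S -> T0 B | T0 T0 | T0 T1
  A -> T0 B | T0 T1
  B -> C T0 | T2 A | a
  C -> C C | C X3 | T0 T2
  T0 -> c
  T1 -> a
  T2 -> b
  X3 -> C C

CYK fill (cells [i..j] with 0 ≤ i ≤ j ≤ 3 only):
  T[0,0] 'c' = {T0}  orig:{}
  T[1,1] 'b' = {T2}  orig:{}
  T[2,2] 'c' = {T0}  orig:{}
  T[3,3] 'a' = {B,T1}  orig:{B}
  T[0,1] 'cb' = {C}
  T[1,2] 'bc' = ∅
  T[2,3] 'ca' = {A,S}
  T[0,2] 'cbc' = {B}
  T[1,3] 'bca' = {B}
  T[0,3] 'cbca' = {A,S}

Original NTs in T[0,3] deriving "cbca": ["A", "S"]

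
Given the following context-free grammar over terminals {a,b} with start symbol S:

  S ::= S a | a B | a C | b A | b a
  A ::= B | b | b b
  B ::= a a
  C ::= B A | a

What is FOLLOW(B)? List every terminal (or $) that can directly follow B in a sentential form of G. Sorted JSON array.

FIRST sets, iterate to fixpoint:
pass 1:
  A via A→b: +{b}
  B via B→a a: +{a}
  C via C→B A: +{a}
  S via S→a B: +{a}
  S via S→b A: +{b}
  FIRST[S]={a,b}  FIRST[A]={b}  FIRST[B]={a}  FIRST[C]={a}
pass 2:
  A via A→B: +{a}
  FIRST[S]={a,b}  FIRST[A]={a,b}  FIRST[B]={a}  FIRST[C]={a}
pass 3: done
  FIRST[S]={a,b}  FIRST[A]={a,b}  FIRST[B]={a}  FIRST[C]={a}

Compute FOLLOW by fixpoint:
initialize: $ ∈ FOLLOW(S)
pass 1:
  C→B A: FOLLOW(B) ⊇ FIRST(A) = {a,b}; new: +{a,b}
  S→S a: FOLLOW(S) ⊇ FIRST(a) = {a}; new: +{a}
  S→a B: FOLLOW(B) ⊇ FOLLOW(S) ⊇ {$,a}; new: +{$}
  S→a C: FOLLOW(C) ⊇ FOLLOW(S) ⊇ {$,a}; new: +{$,a}
  S→b A: FOLLOW(A) ⊇ FOLLOW(S) ⊇ {$,a}; new: +{$,a}
  S: {$,a}  A: {$,a}  B: {$,a,b}  C: {$,a}
pass 2: done
  S: {$,a}  A: {$,a}  B: {$,a,b}  C: {$,a}

FOLLOW(B) = ["$", "a", "b"]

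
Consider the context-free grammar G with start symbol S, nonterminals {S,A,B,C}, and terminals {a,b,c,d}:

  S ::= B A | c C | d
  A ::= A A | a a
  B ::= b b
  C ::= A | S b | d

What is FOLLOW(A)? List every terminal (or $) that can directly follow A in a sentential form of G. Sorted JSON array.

Compute FIRST by fixpoint:
round 1:
  A via A→a a: +{a}
  B via B→b b: +{b}
  C via C→A: +{a}
  C via C→d: +{d}
  S via S→B A: +{b}
  S via S→c C: +{c}
  S via S→d: +{d}
  S: {b,c,d}  A: {a}  B: {b}  C: {a,d}
round 2:
  C via C→S b: +{b,c}
  S: {b,c,d}  A: {a}  B: {b}  C: {a,b,c,d}
round 3: done
  S: {b,c,d}  A: {a}  B: {b}  C: {a,b,c,d}

Compute FOLLOW by fixpoint:
initialize: $ ∈ FOLLOW(S)
round 1:
  A→A A: FOLLOW(A) ⊇ FIRST(A) = {a}; new: +{a}
  C→S b: FOLLOW(S) ⊇ FIRST(b) = {b}; new: +{b}
  S→B A: FOLLOW(B) ⊇ FIRST(A) = {a}; new: +{a}
  S→B A: FOLLOW(A) ⊇ FOLLOW(S) ⊇ {$,b}; new: +{$,b}
  S→c C: FOLLOW(C) ⊇ FOLLOW(S) ⊇ {$,b}; new: +{$,b}
  FOLLOW(S)={$,b}  FOLLOW(A)={$,a,b}  FOLLOW(B)={a}  FOLLOW(C)={$,b}
round 2: (stable)
  FOLLOW(S)={$,b}  FOLLOW(A)={$,a,b}  FOLLOW(B)={a}  FOLLOW(C)={$,b}

FOLLOW(A) = ["$", "a", "b"]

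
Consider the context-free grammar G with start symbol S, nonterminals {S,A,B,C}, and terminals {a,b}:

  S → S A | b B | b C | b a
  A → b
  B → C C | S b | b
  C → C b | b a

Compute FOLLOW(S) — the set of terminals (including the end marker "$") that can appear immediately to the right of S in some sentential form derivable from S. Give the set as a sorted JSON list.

Compute FIRST by fixpoint:
round 1:
  A via A→b: +{b}
  B via B→b: +{b}
  C via C→b a: +{b}
  S via S→b B: +{b}
  FIRST[S]={b}  FIRST[A]={b}  FIRST[B]={b}  FIRST[C]={b}
round 2: — fixpoint
  FIRST[S]={b}  FIRST[A]={b}  FIRST[B]={b}  FIRST[C]={b}

Compute FOLLOW by fixpoint:
initialize: $ ∈ FOLLOW(S)
round 1:
  B→C C: FOLLOW(C) ⊇ FIRST(C) = {b}; new: +{b}
  B→S b: FOLLOW(S) ⊇ FIRST(b) = {b}; new: +{b}
  S→S A: FOLLOW(A) ⊇ FOLLOW(S) ⊇ {$,b}; new: +{$,b}
  S→b B: FOLLOW(B) ⊇ FOLLOW(S) ⊇ {$,b}; new: +{$,b}
  S→b C: FOLLOW(C) ⊇ FOLLOW(S) ⊇ {$,b}; new: +{$}
  S: {$,b}  A: {$,b}  B: {$,b}  C: {$,b}
round 2: (stable)
  S: {$,b}  A: {$,b}  B: {$,b}  C: {$,b}

FOLLOW(S) = ["$", "b"]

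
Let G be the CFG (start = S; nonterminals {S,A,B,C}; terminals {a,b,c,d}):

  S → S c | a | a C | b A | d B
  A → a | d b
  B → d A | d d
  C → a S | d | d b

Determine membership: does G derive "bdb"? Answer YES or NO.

Convert to CNF:
  S -> S T3 | T0 B | T1 A | T2 C | a
  A -> T0 T1 | a
  B -> T0 A | T0 T0
  C -> T0 T1 | T2 S | d
  T0 -> d
  T1 -> b
  T2 -> a
  T3 -> c

CYK table (by increasing span):
  [0..0]={T1}  "b"  orig:{}
  [1..1]={C,T0}  "d"  orig:{C}
  [2..2]={T1}  "b"  orig:{}
  [0..1]=∅  "bd"
  [1..2]={A,C}  "db"
  [0..2]={S}  "bdb"

S ∈ T[0,2] ⇒ YES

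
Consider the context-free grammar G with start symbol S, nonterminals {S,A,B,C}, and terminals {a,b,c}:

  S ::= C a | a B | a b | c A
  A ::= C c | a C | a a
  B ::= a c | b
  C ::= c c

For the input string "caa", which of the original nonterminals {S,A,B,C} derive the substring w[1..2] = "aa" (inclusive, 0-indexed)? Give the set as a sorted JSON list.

CNF form of G:
  S -> C T1 | T0 A | T1 B | T1 T2
  A -> C T0 | T1 C | T1 T1
  B -> T1 T0 | b
  C -> T0 T0
  T0 -> c
  T1 -> a
  T2 -> b

CYK fill — only the sub-triangle for w[1..2]:
  cell(1,1) a: {T1}  orig:{}
  cell(2,2) a: {T1}  orig:{}
  cell(1,2) aa: {A}

Original NTs in T[1,2] deriving "aa": ["A"]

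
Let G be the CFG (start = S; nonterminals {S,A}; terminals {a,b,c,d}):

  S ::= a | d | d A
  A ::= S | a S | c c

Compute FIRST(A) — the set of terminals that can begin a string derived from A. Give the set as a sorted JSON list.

FIRST sets, iterate to fixpoint:
[1]
  A via A→a S: +{a}
  A via A→c c: +{c}
  S via S→a: +{a}
  S via S→d: +{d}
  FIRST(S)={a,d}  FIRST(A)={a,c}
[2]
  A via A→S: +{d}
  FIRST(S)={a,d}  FIRST(A)={a,c,d}
[3] — fixpoint
  FIRST(S)={a,d}  FIRST(A)={a,c,d}

FIRST(A) = ["a", "c", "d"]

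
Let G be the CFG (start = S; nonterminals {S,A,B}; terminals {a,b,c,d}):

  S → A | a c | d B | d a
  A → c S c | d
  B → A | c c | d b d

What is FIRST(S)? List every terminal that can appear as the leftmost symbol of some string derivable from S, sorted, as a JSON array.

Compute FIRST by fixpoint:
[1]
  A via A→c S c: +{c}
  A via A→d: +{d}
  B via B→A: +{c,d}
  S via S→A: +{c,d}
  S via S→a c: +{a}
  FIRST[S]={a,c,d}  FIRST[A]={c,d}  FIRST[B]={c,d}
[2] done
  FIRST[S]={a,c,d}  FIRST[A]={c,d}  FIRST[B]={c,d}

FIRST(S) = ["a", "c", "d"]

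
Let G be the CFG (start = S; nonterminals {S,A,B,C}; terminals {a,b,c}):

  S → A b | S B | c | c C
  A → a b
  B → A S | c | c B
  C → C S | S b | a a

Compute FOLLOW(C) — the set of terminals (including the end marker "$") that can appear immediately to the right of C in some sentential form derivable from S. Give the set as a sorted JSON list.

Compute FIRST by fixpoint:
pass 1:
  A via A→a b: +{a}
  B via B→A S: +{a}
  B via B→c: +{c}
  C via C→a a: +{a}
  S via S→A b: +{a}
  S via S→c: +{c}
  S: {a,c}  A: {a}  B: {a,c}  C: {a}
pass 2:
  C via C→S b: +{c}
  S: {a,c}  A: {a}  B: {a,c}  C: {a,c}
pass 3: — fixpoint
  S: {a,c}  A: {a}  B: {a,c}  C: {a,c}

FOLLOW iteration:
initialize: $ ∈ FOLLOW(S)
pass 1:
  B→A S: FOLLOW(A) ⊇ FIRST(S) = {a,c}; new: +{a,c}
  C→C S: FOLLOW(C) ⊇ FIRST(S) = {a,c}; new: +{a,c}
  C→C S: FOLLOW(S) ⊇ FOLLOW(C) ⊇ {a,c}; new: +{a,c}
  C→S b: FOLLOW(S) ⊇ FIRST(b) = {b}; new: +{b}
  S→A b: FOLLOW(A) ⊇ FIRST(b) = {b}; new: +{b}
  S→S B: FOLLOW(B) ⊇ FOLLOW(S) ⊇ {$,a,b,c}; new: +{$,a,b,c}
  S→c C: FOLLOW(C) ⊇ FOLLOW(S) ⊇ {$,a,b,c}; new: +{$,b}
  FOLLOW[S]={$,a,b,c}  FOLLOW[A]={a,b,c}  FOLLOW[B]={$,a,b,c}  FOLLOW[C]={$,a,b,c}
pass 2: done
  FOLLOW[S]={$,a,b,c}  FOLLOW[A]={a,b,c}  FOLLOW[B]={$,a,b,c}  FOLLOW[C]={$,a,b,c}

FOLLOW(C) = ["$", "a", "b", "c"]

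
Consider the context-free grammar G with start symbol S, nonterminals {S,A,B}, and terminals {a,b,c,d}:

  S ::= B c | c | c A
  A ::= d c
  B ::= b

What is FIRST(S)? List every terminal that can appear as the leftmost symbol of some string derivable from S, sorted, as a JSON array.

FIRST sets, iterate to fixpoint:
pass 1:
  A via A→d c: +{d}
  B via B→b: +{b}
  S via S→B c: +{b}
  S via S→c: +{c}
  S: {b,c}  A: {d}  B: {b}
pass 2: done
  S: {b,c}  A: {d}  B: {b}

FIRST(S) = ["b", "c"]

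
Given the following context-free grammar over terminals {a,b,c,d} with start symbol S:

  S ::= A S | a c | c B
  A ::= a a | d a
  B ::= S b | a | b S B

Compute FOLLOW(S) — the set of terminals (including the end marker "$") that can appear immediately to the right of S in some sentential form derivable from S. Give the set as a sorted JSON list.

Compute FIRST by fixpoint:
[1]
  A via A→a a: +{a}
  A via A→d a: +{d}
  B via B→a: +{a}
  B via B→b S B: +{b}
  S via S→A S: +{a,d}
  S via S→c B: +{c}
  S: {a,c,d}  A: {a,d}  B: {a,b}
[2]
  B via B→S b: +{c,d}
  S: {a,c,d}  A: {a,d}  B: {a,b,c,d}
[3] done
  S: {a,c,d}  A: {a,d}  B: {a,b,c,d}

FOLLOW sets:
initialize: $ ∈ FOLLOW(S)
[1]
  B→S b: FOLLOW(S) ⊇ FIRST(b) = {b}; new: +{b}
  B→b S B: FOLLOW(S) ⊇ FIRST(B) = {a,b,c,d}; new: +{a,c,d}
  S→A S: FOLLOW(A) ⊇ FIRST(S) = {a,c,d}; new: +{a,c,d}
  S→c B: FOLLOW(B) ⊇ FOLLOW(S) ⊇ {$,a,b,c,d}; new: +{$,a,b,c,d}
  FOLLOW[S]={$,a,b,c,d}  FOLLOW[A]={a,c,d}  FOLLOW[B]={$,a,b,c,d}
[2] (stable)
  FOLLOW[S]={$,a,b,c,d}  FOLLOW[A]={a,c,d}  FOLLOW[B]={$,a,b,c,d}

FOLLOW(S) = ["$", "a", "b", "c", "d"]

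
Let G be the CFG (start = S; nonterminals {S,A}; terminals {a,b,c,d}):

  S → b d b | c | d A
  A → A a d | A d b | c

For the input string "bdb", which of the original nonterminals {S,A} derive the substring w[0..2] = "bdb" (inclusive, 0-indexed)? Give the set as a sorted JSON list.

CNF form of G:
  S -> T1 A | T2 X5 | c
  A -> A X3 | A X4 | c
  T0 -> a
  T1 -> d
  T2 -> b
  X3 -> T0 T1
  X4 -> T1 T2
  X5 -> T1 T2

Fill CYK table bottom-up (cells [i..j] with 0 ≤ i ≤ j ≤ 2 only):
  T[0,0] 'b' = {T2}  orig:{}
  T[1,1] 'd' = {T1}  orig:{}
  T[2,2] 'b' = {T2}  orig:{}
  T[0,1] 'bd' = ∅
  T[1,2] 'db' = {X4,X5}  orig:{}
  T[0,2] 'bdb' = {S}

Original NTs in T[0,2] deriving "bdb": ["S"]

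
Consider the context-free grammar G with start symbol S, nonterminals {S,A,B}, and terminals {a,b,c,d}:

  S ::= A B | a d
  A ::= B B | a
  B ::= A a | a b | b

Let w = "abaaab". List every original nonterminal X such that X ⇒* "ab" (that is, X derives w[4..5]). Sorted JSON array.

Convert to CNF:
  S -> A B | T0 T2
  A -> B B | a
  B -> A T0 | T0 T1 | b
  T0 -> a
  T1 -> b
  T2 -> d

CYK table (by increasing span) (cells [i..j] with 4 ≤ i ≤ j ≤ 5 only):
  T[4,4] 'a' = {A,T0}  orig:{A}
  T[5,5] 'b' = {B,T1}  orig:{B}
  T[4,5] 'ab' = {B,S}

Original NTs in T[4,5] deriving "ab": ["B", "S"]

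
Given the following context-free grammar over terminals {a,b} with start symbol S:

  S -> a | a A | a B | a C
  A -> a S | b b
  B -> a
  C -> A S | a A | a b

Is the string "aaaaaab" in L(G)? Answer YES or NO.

CNF form of G:
  S -> T0 A | T0 B | T0 C | a
  A -> T0 S | T1 T1
  B -> a
  C -> A S | T0 A | T0 T1
  T0 -> a
  T1 -> b

Fill CYK table bottom-up:
  cell(0,0) a: {B,S,T0}  orig:{B,S}
  cell(1,1) a: {B,S,T0}  orig:{B,S}
  cell(2,2) a: {B,S,T0}  orig:{B,S}
  cell(3,3) a: {B,S,T0}  orig:{B,S}
  cell(4,4) a: {B,S,T0}  orig:{B,S}
  cell(5,5) a: {B,S,T0}  orig:{B,S}
  cell(6,6) b: {T1}  orig:{}
  cell(0,1) aa: {A,S}
  cell(1,2) aa: {A,S}
  cell(2,3) aa: {A,S}
  cell(3,4) aa: {A,S}
  cell(4,5) aa: {A,S}
  cell(5,6) ab: {C}
  cell(0,2) aaa: {A,C,S}
  cell(1,3) aaa: {A,C,S}
  cell(2,4) aaa: {A,C,S}
  cell(3,5) aaa: {A,C,S}
  cell(4,6) aab: {S}
  cell(0,3) aaaa: {A,C,S}
  cell(1,4) aaaa: {A,C,S}
  cell(2,5) aaaa: {A,C,S}
  cell(3,6) aaab: {A}
  cell(0,4) aaaaa: {A,C,S}
  cell(1,5) aaaaa: {A,C,S}
  cell(2,6) aaaab: {C,S}
  cell(0,5) aaaaaa: {A,C,S}
  cell(1,6) aaaaab: {A,C,S}
  cell(0,6) aaaaaab: {A,C,S}

S ∈ T[0,6] ⇒ YES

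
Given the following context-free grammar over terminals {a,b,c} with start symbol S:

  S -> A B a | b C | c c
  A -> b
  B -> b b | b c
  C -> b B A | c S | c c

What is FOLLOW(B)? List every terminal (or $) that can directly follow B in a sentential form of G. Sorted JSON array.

FIRST sets, iterate to fixpoint:
pass 1:
  A via A→b: +{b}
  B via B→b b: +{b}
  C via C→b B A: +{b}
  C via C→c S: +{c}
  S via S→A B a: +{b}
  S via S→c c: +{c}
  FIRST[S]={b,c}  FIRST[A]={b}  FIRST[B]={b}  FIRST[C]={b,c}
pass 2: — fixpoint
  FIRST[S]={b,c}  FIRST[A]={b}  FIRST[B]={b}  FIRST[C]={b,c}

FOLLOW sets:
FOLLOW(S) := {$}
round 1:
  C→b B A: FOLLOW(B) ⊇ FIRST(A) = {b}; new: +{b}
  S→A B a: FOLLOW(A) ⊇ FIRST(B) = {b}; new: +{b}
  S→A B a: FOLLOW(B) ⊇ FIRST(a) = {a}; new: +{a}
  S→b C: FOLLOW(C) ⊇ FOLLOW(S) ⊇ {$}; new: +{$}
  FOLLOW(S)={$}  FOLLOW(A)={b}  FOLLOW(B)={a,b}  FOLLOW(C)={$}
round 2:
  C→b B A: FOLLOW(A) ⊇ FOLLOW(C) ⊇ {$}; new: +{$}
  FOLLOW(S)={$}  FOLLOW(A)={$,b}  FOLLOW(B)={a,b}  FOLLOW(C)={$}
round 3: (stable)
  FOLLOW(S)={$}  FOLLOW(A)={$,b}  FOLLOW(B)={a,b}  FOLLOW(C)={$}

FOLLOW(B) = ["a", "b"]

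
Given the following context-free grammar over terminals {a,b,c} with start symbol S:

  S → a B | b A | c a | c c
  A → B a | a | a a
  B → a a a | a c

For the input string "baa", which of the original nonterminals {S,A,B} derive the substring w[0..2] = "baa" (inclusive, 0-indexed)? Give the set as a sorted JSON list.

Convert to CNF:
  S -> T0 B | T1 T0 | T1 T1 | T2 A
  A -> B T0 | T0 T0 | a
  B -> T0 T1 | T0 X3
  T0 -> a
  T1 -> c
  T2 -> b
  X3 -> T0 T0

Fill CYK table bottom-up (cells [i..j] with 0 ≤ i ≤ j ≤ 2 only):
  T[0,0] 'b' = {T2}  orig:{}
  T[1,1] 'a' = {A,T0}  orig:{A}
  T[2,2] 'a' = {A,T0}  orig:{A}
  T[0,1] 'ba' = {S}
  T[1,2] 'aa' = {A,X3}  orig:{A}
  T[0,2] 'baa' = {S}

Original NTs in T[0,2] deriving "baa": ["S"]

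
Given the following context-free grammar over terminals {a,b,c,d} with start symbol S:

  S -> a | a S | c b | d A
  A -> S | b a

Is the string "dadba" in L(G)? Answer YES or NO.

Convert to CNF:
  S -> T0 S | T2 T1 | T3 A | a
  A -> T0 S | T1 T0 | T2 T1 | T3 A | a
  T0 -> a
  T1 -> b
  T2 -> c
  T3 -> d

CYK table (by increasing span):
  [0..0]={T3}  "d"  orig:{}
  [1..1]={A,S,T0}  "a"  orig:{A,S}
  [2..2]={T3}  "d"  orig:{}
  [3..3]={T1}  "b"  orig:{}
  [4..4]={A,S,T0}  "a"  orig:{A,S}
  [0..1]={A,S}  "da"
  [1..2]=∅  "ad"
  [2..3]=∅  "db"
  [3..4]={A}  "ba"
  [0..2]=∅  "dad"
  [1..3]=∅  "adb"
  [2..4]={A,S}  "dba"
  [0..3]=∅  "dadb"
  [1..4]={A,S}  "adba"
  [0..4]={A,S}  "dadba"

S ∈ T[0,4] ⇒ YES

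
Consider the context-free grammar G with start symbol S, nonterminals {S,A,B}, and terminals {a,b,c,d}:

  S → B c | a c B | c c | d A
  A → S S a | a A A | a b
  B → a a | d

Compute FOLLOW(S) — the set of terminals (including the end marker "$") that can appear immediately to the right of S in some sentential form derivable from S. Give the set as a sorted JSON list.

Compute FIRST by fixpoint:
pass 1:
  A via A→a A A: +{a}
  B via B→a a: +{a}
  B via B→d: +{d}
  S via S→B c: +{a,d}
  S via S→c c: +{c}
  S: {a,c,d}  A: {a}  B: {a,d}
pass 2:
  A via A→S S a: +{c,d}
  S: {a,c,d}  A: {a,c,d}  B: {a,d}
pass 3: (stable)
  S: {a,c,d}  A: {a,c,d}  B: {a,d}

Compute FOLLOW by fixpoint:
seed FOLLOW(S) with $
round 1:
  A→S S a: FOLLOW(S) ⊇ FIRST(S) = {a,c,d}; new: +{a,c,d}
  A→a A A: FOLLOW(A) ⊇ FIRST(A) = {a,c,d}; new: +{a,c,d}
  S→B c: FOLLOW(B) ⊇ FIRST(c) = {c}; new: +{c}
  S→a c B: FOLLOW(B) ⊇ FOLLOW(S) ⊇ {$,a,c,d}; new: +{$,a,d}
  S→d A: FOLLOW(A) ⊇ FOLLOW(S) ⊇ {$,a,c,d}; new: +{$}
  FOLLOW(S)={$,a,c,d}  FOLLOW(A)={$,a,c,d}  FOLLOW(B)={$,a,c,d}
round 2: done
  FOLLOW(S)={$,a,c,d}  FOLLOW(A)={$,a,c,d}  FOLLOW(B)={$,a,c,d}

FOLLOW(S) = ["$", "a", "c", "d"]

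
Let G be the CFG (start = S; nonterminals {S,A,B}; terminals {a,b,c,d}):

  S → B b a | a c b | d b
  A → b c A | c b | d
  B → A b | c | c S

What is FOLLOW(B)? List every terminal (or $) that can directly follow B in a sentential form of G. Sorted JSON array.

Compute FIRST by fixpoint:
pass 1:
  A via A→b c A: +{b}
  A via A→c b: +{c}
  A via A→d: +{d}
  B via B→A b: +{b,c,d}
  S via S→B b a: +{b,c,d}
  S via S→a c b: +{a}
  FIRST(S)={a,b,c,d}  FIRST(A)={b,c,d}  FIRST(B)={b,c,d}
pass 2: — fixpoint
  FIRST(S)={a,b,c,d}  FIRST(A)={b,c,d}  FIRST(B)={b,c,d}

FOLLOW sets:
initialize: $ ∈ FOLLOW(S)
pass 1:
  B→A b: FOLLOW(A) ⊇ FIRST(b) = {b}; new: +{b}
  S→B b a: FOLLOW(B) ⊇ FIRST(b) = {b}; new: +{b}
  FOLLOW(S)={$}  FOLLOW(A)={b}  FOLLOW(B)={b}
pass 2:
  B→c S: FOLLOW(S) ⊇ FOLLOW(B) ⊇ {b}; new: +{b}
  FOLLOW(S)={$,b}  FOLLOW(A)={b}  FOLLOW(B)={b}
pass 3: (no change)
  FOLLOW(S)={$,b}  FOLLOW(A)={b}  FOLLOW(B)={b}

FOLLOW(B) = ["b"]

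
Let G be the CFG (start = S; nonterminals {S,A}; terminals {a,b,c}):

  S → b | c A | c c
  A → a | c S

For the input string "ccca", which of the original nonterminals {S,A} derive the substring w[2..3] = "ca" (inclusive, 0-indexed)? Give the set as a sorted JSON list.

CNF form of G:
  S -> T0 A | T0 T0 | b
  A -> T0 S | a
  T0 -> c

CYK table (by increasing span) — only the sub-triangle for w[2..3]:
  T[2,2] 'c' = {T0}  orig:{}
  T[3,3] 'a' = {A}
  T[2,3] 'ca' = {S}

Original NTs in T[2,3] deriving "ca": ["S"]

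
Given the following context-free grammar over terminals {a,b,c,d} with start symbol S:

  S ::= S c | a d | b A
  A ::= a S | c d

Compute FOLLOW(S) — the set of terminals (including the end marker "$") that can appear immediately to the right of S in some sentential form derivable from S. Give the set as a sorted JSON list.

FIRST sets, iterate to fixpoint:
iter 1:
  A via A→a S: +{a}
  A via A→c d: +{c}
  S via S→a d: +{a}
  S via S→b A: +{b}
  FIRST(S)={a,b}  FIRST(A)={a,c}
iter 2: done
  FIRST(S)={a,b}  FIRST(A)={a,c}

FOLLOW iteration:
seed FOLLOW(S) with $
[1]
  S→S c: FOLLOW(S) ⊇ FIRST(c) = {c}; new: +{c}
  S→b A: FOLLOW(A) ⊇ FOLLOW(S) ⊇ {$,c}; new: +{$,c}
  FOLLOW(S)={$,c}  FOLLOW(A)={$,c}
[2] (stable)
  FOLLOW(S)={$,c}  FOLLOW(A)={$,c}

FOLLOW(S) = ["$", "c"]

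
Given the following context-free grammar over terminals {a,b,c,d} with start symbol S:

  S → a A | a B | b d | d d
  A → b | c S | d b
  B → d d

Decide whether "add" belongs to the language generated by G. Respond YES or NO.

Convert to CNF:
  S -> T1 T1 | T2 T1 | T3 A | T3 B
  A -> T0 S | T1 T2 | b
  B -> T1 T1
  T0 -> c
  T1 -> d
  T2 -> b
  T3 -> a

CYK fill:
  cell(0,0) a: {T3}  orig:{}
  cell(1,1) d: {T1}  orig:{}
  cell(2,2) d: {T1}  orig:{}
  cell(0,1) ad: ∅
  cell(1,2) dd: {B,S}
  cell(0,2) add: {S}

S ∈ T[0,2] ⇒ YES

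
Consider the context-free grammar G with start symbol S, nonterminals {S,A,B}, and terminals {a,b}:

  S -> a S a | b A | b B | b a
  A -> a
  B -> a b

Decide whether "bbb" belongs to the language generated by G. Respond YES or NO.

Convert to CNF:
  S -> T0 X2 | T1 A | T1 B | T1 T0
  A -> a
  B -> T0 T1
  T0 -> a
  T1 -> b
  X2 -> S T0

Fill CYK table bottom-up:
  cell(0,0) b: {T1}  orig:{}
  cell(1,1) b: {T1}  orig:{}
  cell(2,2) b: {T1}  orig:{}
  cell(0,1) bb: ∅
  cell(1,2) bb: ∅
  cell(0,2) bbb: ∅

S ∉ T[0,2] ⇒ NO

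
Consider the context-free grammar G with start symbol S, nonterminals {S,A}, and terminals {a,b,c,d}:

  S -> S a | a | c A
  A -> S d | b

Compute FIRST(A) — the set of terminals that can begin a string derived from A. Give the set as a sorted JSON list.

Compute FIRST by fixpoint:
pass 1:
  A via A→b: +{b}
  S via S→a: +{a}
  S via S→c A: +{c}
  FIRST[S]={a,c}  FIRST[A]={b}
pass 2:
  A via A→S d: +{a,c}
  FIRST[S]={a,c}  FIRST[A]={a,b,c}
pass 3: (stable)
  FIRST[S]={a,c}  FIRST[A]={a,b,c}

FIRST(A) = ["a", "b", "c"]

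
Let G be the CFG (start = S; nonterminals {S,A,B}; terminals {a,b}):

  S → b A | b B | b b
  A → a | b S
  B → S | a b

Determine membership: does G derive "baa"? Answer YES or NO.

Convert to CNF:
  S -> T0 A | T0 B | T0 T0
  A -> T0 S | a
  B -> T0 A | T0 B | T0 T0 | T1 T0
  T0 -> b
  T1 -> a

CYK table (by increasing span):
  T[0,0] 'b' = {T0}  orig:{}
  T[1,1] 'a' = {A,T1}  orig:{A}
  T[2,2] 'a' = {A,T1}  orig:{A}
  T[0,1] 'ba' = {B,S}
  T[1,2] 'aa' = ∅
  T[0,2] 'baa' = ∅

S ∉ T[0,2] ⇒ NO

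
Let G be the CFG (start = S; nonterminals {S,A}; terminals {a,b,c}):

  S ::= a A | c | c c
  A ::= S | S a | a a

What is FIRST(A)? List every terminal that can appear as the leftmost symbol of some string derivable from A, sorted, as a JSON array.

Compute FIRST by fixpoint:
round 1:
  A via A→a a: +{a}
  S via S→a A: +{a}
  S via S→c: +{c}
  S: {a,c}  A: {a}
round 2:
  A via A→S: +{c}
  S: {a,c}  A: {a,c}
round 3: (no change)
  S: {a,c}  A: {a,c}

FIRST(A) = ["a", "c"]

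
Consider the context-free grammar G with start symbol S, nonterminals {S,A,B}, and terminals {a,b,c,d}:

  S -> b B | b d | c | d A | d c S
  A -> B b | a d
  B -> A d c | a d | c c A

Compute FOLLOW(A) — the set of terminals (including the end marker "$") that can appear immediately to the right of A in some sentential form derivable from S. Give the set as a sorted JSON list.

Compute FIRST by fixpoint:
[1]
  A via A→a d: +{a}
  B via B→A d c: +{a}
  B via B→c c A: +{c}
  S via S→b B: +{b}
  S via S→c: +{c}
  S via S→d A: +{d}
  S: {b,c,d}  A: {a}  B: {a,c}
[2]
  A via A→B b: +{c}
  S: {b,c,d}  A: {a,c}  B: {a,c}
[3] done
  S: {b,c,d}  A: {a,c}  B: {a,c}

Compute FOLLOW by fixpoint:
FOLLOW(S) := {$}
[1]
  A→B b: FOLLOW(B) ⊇ FIRST(b) = {b}; new: +{b}
  B→A d c: FOLLOW(A) ⊇ FIRST(d) = {d}; new: +{d}
  B→c c A: FOLLOW(A) ⊇ FOLLOW(B) ⊇ {b}; new: +{b}
  S→b B: FOLLOW(B) ⊇ FOLLOW(S) ⊇ {$}; new: +{$}
  S→d A: FOLLOW(A) ⊇ FOLLOW(S) ⊇ {$}; new: +{$}
  S: {$}  A: {$,b,d}  B: {$,b}
[2] done
  S: {$}  A: {$,b,d}  B: {$,b}

FOLLOW(A) = ["$", "b", "d"]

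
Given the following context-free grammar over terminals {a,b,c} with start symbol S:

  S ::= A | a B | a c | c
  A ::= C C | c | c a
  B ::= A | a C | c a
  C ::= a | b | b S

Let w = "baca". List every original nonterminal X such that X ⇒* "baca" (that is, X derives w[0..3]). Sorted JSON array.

CNF form of G:
  S -> C C | T0 T1 | T1 B | T1 T0 | c
  A -> C C | T0 T1 | c
  B -> C C | T0 T1 | T1 C | c
  C -> T2 S | a | b
  T0 -> c
  T1 -> a
  T2 -> b

CYK table (by increasing span), restricted to cells inside w[0..3]:
  T[0,0] 'b' = {C,T2}  orig:{C}
  T[1,1] 'a' = {C,T1}  orig:{C}
  T[2,2] 'c' = {A,B,S,T0}  orig:{A,B,S}
  T[3,3] 'a' = {C,T1}  orig:{C}
  T[0,1] 'ba' = {A,B,S}
  T[1,2] 'ac' = {S}
  T[2,3] 'ca' = {A,B,S}
  T[0,2] 'bac' = {C}
  T[1,3] 'aca' = {S}
  T[0,3] 'baca' = {A,B,C,S}

Original NTs in T[0,3] deriving "baca": ["A", "B", "C", "S"]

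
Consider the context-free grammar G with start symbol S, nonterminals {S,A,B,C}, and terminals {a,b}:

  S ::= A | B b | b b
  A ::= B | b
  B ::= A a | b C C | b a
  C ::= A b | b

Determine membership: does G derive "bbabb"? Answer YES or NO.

CNF form of G:
  S -> A T0 | B T1 | T1 T0 | T1 T1 | T1 X4 | b
  A -> A T0 | T1 T0 | T1 X2 | b
  B -> A T0 | T1 T0 | T1 X3
  C -> A T1 | b
  T0 -> a
  T1 -> b
  X2 -> C C
  X3 -> C C
  X4 -> C C

Fill CYK table bottom-up:
  [0..0]={A,C,S,T1}  "b"  orig:{A,C,S}
  [1..1]={A,C,S,T1}  "b"  orig:{A,C,S}
  [2..2]={T0}  "a"  orig:{}
  [3..3]={A,C,S,T1}  "b"  orig:{A,C,S}
  [4..4]={A,C,S,T1}  "b"  orig:{A,C,S}
  [0..1]={C,S,X2,X3,X4}  "bb"  orig:{C,S}
  [1..2]={A,B,S}  "ba"
  [2..3]=∅  "ab"
  [3..4]={C,S,X2,X3,X4}  "bb"  orig:{C,S}
  [0..2]=∅  "bba"
  [1..3]={C,S}  "bab"
  [2..4]=∅  "abb"
  [0..3]={X2,X3,X4}  "bbab"  orig:{}
  [1..4]={X2,X3,X4}  "babb"  orig:{}
  [0..4]={A,B,S}  "bbabb"

S ∈ T[0,4] ⇒ YES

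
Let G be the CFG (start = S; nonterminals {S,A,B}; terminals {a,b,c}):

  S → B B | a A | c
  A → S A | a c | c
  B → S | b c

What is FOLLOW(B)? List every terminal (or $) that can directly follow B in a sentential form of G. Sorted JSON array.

FIRST sets, iterate to fixpoint:
round 1:
  A via A→a c: +{a}
  A via A→c: +{c}
  B via B→b c: +{b}
  S via S→B B: +{b}
  S via S→a A: +{a}
  S via S→c: +{c}
  FIRST[S]={a,b,c}  FIRST[A]={a,c}  FIRST[B]={b}
round 2:
  A via A→S A: +{b}
  B via B→S: +{a,c}
  FIRST[S]={a,b,c}  FIRST[A]={a,b,c}  FIRST[B]={a,b,c}
round 3: (stable)
  FIRST[S]={a,b,c}  FIRST[A]={a,b,c}  FIRST[B]={a,b,c}

FOLLOW iteration:
seed FOLLOW(S) with $
iter 1:
  A→S A: FOLLOW(S) ⊇ FIRST(A) = {a,b,c}; new: +{a,b,c}
  S→B B: FOLLOW(B) ⊇ FIRST(B) = {a,b,c}; new: +{a,b,c}
  S→B B: FOLLOW(B) ⊇ FOLLOW(S) ⊇ {$,a,b,c}; new: +{$}
  S→a A: FOLLOW(A) ⊇ FOLLOW(S) ⊇ {$,a,b,c}; new: +{$,a,b,c}
  S: {$,a,b,c}  A: {$,a,b,c}  B: {$,a,b,c}
iter 2: (stable)
  S: {$,a,b,c}  A: {$,a,b,c}  B: {$,a,b,c}

FOLLOW(B) = ["$", "a", "b", "c"]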